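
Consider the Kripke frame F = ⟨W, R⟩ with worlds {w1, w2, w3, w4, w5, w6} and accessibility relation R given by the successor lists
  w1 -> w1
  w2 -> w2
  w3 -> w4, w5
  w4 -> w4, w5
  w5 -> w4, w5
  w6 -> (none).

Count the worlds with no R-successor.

1

Enumerating: w6.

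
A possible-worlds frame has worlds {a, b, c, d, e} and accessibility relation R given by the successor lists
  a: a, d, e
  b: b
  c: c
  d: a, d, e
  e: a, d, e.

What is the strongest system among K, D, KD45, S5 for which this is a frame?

S5

Serial (axiom D): yes — every world has a successor (e.g. a R a).
Euclidean (axiom 5): yes — any two successors of a common world are R-related.
Transitive (axiom 4): yes — every two-step R-path is closed by a direct edge.
Reflexive (axiom T): yes — every world is R-related to itself.
So F validates K, D, KD45, S5. The strongest is S5.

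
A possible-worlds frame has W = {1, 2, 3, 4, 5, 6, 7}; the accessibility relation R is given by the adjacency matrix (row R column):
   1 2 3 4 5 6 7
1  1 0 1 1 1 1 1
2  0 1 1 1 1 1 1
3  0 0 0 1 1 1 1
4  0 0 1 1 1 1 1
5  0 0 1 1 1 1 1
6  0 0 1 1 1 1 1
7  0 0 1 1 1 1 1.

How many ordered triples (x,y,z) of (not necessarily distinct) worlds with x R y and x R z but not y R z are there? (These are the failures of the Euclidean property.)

Enumerating: (1,3,1), (1,3,3), (1,4,1), (1,5,1), (1,6,1), (1,7,1), (2,3,2), (2,3,3), (2,4,2), (2,5,2), (2,6,2), (2,7,2), (4,3,3), (5,3,3), (6,3,3), (7,3,3).

16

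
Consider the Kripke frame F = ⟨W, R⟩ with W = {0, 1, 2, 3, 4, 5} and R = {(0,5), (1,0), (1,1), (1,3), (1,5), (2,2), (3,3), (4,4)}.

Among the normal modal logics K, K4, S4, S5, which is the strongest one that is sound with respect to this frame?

K4

Transitive (axiom 4): yes — every two-step R-path is closed by a direct edge.
Reflexive (axiom T): no — 0 is not related to itself.
Euclidean (axiom 5): no — 1 R 0 and 1 R 3, but not 0 R 3.
So F validates K, K4; S4 would additionally require R to be reflexive. The strongest is K4.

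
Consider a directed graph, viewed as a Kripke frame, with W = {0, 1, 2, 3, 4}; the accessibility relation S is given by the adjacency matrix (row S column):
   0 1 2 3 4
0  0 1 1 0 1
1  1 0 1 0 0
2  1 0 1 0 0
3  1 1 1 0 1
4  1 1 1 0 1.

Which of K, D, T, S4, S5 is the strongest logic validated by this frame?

Serial (axiom D): yes — every world has a successor (e.g. 0 S 1).
Reflexive (axiom T): no — 0 is not related to itself.
Transitive (axiom 4): no — 1 S 0 and 0 S 4, but not 1 S 4.
Euclidean (axiom 5): no — 0 S 1 and 0 S 4, but not 1 S 4.
So F validates K, D; T would additionally require S to be reflexive. The strongest is D.

D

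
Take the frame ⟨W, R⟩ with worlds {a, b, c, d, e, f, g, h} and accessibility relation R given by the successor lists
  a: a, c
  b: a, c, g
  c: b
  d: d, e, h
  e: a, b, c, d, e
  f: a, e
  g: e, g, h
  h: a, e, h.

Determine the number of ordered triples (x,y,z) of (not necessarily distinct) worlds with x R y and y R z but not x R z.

Enumerating: (a,c,b), (b,c,b), (b,g,e), (b,g,h), (c,b,a), (c,b,c), (c,b,g), (d,e,a), (d,e,b), (d,e,c), (d,h,a), (e,b,g), … and 14 more.
Total: 26.

26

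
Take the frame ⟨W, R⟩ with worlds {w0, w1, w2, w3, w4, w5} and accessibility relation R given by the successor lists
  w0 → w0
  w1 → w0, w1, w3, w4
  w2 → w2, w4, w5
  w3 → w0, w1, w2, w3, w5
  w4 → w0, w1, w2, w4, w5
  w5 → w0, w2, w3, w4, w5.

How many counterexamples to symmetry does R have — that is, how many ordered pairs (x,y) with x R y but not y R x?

5

Enumerating: (w1,w0), (w3,w0), (w3,w2), (w4,w0), (w5,w0).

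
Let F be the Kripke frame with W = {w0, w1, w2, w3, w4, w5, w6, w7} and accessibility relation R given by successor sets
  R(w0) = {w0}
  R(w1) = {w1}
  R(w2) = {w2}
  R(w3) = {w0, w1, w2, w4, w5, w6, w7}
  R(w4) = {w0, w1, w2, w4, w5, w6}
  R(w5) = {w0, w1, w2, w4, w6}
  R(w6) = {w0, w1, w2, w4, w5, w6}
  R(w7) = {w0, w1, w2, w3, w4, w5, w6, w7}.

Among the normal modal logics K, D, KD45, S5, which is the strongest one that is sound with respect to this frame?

Serial (axiom D): yes — every world has a successor (e.g. w0 R w0).
Euclidean (axiom 5): no — w3 R w0 and w3 R w1, but not w0 R w1.
Transitive (axiom 4): no — w3 R w7 and w7 R w3, but not w3 R w3.
Reflexive (axiom T): no — w3 is not related to itself.
So F validates K, D; KD45 would additionally require R to be Euclidean and transitive. The strongest is D.

D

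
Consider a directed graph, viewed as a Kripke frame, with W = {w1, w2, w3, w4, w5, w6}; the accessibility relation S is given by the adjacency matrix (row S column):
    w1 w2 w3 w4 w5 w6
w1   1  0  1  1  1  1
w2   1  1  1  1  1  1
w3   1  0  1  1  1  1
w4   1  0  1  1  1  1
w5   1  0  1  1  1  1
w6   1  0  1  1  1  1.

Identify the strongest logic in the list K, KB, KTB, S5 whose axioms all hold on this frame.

K

Symmetric (axiom B): no — w2 S w1 but not w1 S w2.
Reflexive (axiom T): yes — every world is S-related to itself.
Euclidean (axiom 5): no — w2 S w1 and w2 S w2, but not w1 S w2.
So F validates K; KB would additionally require S to be symmetric. The strongest is K.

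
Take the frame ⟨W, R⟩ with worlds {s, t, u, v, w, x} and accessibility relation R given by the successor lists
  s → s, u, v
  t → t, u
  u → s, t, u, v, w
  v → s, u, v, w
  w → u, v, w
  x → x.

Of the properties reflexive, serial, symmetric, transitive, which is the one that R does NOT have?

Reflexive: yes — every world is R-related to itself.
Serial: yes — every world has a successor (e.g. s R s).
Symmetric: yes — every pair in R has its reverse in R.
Transitive: no — s R u and u R t, but not s R t.
Only transitive fails.

transitive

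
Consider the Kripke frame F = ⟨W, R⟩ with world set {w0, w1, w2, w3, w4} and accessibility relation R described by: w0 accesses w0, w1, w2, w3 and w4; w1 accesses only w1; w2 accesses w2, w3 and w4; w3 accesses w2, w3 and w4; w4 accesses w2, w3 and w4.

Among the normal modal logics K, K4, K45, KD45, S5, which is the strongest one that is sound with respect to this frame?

K4

Transitive (axiom 4): yes — every two-step R-path is closed by a direct edge.
Euclidean (axiom 5): no — w0 R w1 and w0 R w2, but not w1 R w2.
Serial (axiom D): yes — every world has a successor (e.g. w0 R w0).
Reflexive (axiom T): yes — every world is R-related to itself.
So F validates K, K4; K45 would additionally require R to be Euclidean. The strongest is K4.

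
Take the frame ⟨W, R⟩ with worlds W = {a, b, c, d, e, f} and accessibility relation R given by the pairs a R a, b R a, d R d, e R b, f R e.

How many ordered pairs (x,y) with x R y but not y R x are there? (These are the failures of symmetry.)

Enumerating: (b,a), (e,b), (f,e).

3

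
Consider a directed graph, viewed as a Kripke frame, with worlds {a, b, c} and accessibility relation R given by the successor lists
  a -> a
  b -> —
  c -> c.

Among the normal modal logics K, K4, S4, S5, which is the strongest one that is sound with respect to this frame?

K4

Transitive (axiom 4): yes — every two-step R-path is closed by a direct edge.
Reflexive (axiom T): no — b is not related to itself.
Euclidean (axiom 5): yes — any two successors of a common world are R-related.
So F validates K, K4; S4 would additionally require R to be reflexive. The strongest is K4.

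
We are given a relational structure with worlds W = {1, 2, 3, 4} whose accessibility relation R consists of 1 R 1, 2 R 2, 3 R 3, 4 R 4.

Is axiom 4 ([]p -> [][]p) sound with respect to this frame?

Yes

By correspondence theory, 4 is valid on a frame iff R is transitive.
Transitive: yes — every two-step R-path is closed by a direct edge.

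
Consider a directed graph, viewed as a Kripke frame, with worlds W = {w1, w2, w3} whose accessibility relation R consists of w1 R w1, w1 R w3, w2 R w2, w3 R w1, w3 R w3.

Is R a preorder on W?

Reflexive: yes — every world is R-related to itself.
Transitive: yes — every two-step R-path is closed by a direct edge.
So R is a preorder.

Yes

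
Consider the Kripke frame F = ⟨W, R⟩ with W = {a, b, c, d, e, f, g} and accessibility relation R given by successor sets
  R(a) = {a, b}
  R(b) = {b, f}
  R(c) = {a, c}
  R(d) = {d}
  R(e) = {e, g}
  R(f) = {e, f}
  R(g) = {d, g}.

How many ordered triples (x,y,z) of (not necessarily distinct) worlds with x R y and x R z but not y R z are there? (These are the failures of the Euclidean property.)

Enumerating: (a,b,a), (b,f,b), (c,a,c), (e,g,e), (f,e,f), (g,d,g).

6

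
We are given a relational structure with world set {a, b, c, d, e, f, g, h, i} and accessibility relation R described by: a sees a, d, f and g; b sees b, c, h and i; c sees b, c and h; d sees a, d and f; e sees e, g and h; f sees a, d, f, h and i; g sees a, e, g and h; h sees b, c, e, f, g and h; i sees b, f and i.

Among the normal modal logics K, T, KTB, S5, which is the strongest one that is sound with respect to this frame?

Reflexive (axiom T): yes — every world is R-related to itself.
Symmetric (axiom B): yes — every pair in R has its reverse in R.
Euclidean (axiom 5): no — a R d and a R g, but not d R g.
So F validates K, T, KTB; S5 would additionally require R to be Euclidean. The strongest is KTB.

KTB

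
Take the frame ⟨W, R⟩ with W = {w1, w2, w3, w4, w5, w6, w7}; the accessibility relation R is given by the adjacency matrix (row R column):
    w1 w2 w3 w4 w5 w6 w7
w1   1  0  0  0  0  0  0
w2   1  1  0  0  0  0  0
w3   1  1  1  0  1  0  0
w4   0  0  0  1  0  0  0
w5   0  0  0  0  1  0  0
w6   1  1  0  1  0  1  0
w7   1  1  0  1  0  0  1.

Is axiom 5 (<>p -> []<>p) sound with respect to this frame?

Axiom 5 corresponds to the accessibility relation being Euclidean.
Euclidean: no — w3 R w1 and w3 R w2, but not w1 R w2.

No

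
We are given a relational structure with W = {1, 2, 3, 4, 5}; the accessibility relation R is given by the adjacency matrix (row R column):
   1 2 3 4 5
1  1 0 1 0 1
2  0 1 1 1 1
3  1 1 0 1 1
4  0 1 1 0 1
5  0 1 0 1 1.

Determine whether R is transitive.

No

Transitive: no — 1 R 3 and 3 R 2, but not 1 R 2.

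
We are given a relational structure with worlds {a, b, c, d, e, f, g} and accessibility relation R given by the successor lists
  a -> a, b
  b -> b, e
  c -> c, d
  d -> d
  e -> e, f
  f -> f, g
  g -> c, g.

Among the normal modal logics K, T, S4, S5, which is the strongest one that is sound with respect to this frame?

Reflexive (axiom T): yes — every world is R-related to itself.
Transitive (axiom 4): no — a R b and b R e, but not a R e.
Euclidean (axiom 5): no — a R b and a R a, but not b R a.
So F validates K, T; S4 would additionally require R to be transitive. The strongest is T.

T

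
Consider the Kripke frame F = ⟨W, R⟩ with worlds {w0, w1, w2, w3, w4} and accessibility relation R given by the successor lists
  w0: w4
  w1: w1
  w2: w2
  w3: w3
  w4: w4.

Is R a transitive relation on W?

Transitive: yes — every two-step R-path is closed by a direct edge.

Yes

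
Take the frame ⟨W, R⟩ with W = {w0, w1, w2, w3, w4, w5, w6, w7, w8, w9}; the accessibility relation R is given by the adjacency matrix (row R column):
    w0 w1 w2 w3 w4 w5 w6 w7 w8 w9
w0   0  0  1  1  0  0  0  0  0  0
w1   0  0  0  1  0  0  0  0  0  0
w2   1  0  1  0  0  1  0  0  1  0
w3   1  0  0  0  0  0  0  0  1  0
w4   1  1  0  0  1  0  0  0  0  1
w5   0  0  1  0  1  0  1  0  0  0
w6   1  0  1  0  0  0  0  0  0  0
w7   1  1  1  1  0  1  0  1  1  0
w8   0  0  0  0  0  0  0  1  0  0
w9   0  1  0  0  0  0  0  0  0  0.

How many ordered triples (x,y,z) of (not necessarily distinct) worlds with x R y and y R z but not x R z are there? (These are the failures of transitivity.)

36

Enumerating: (w0,w2,w0), (w0,w2,w5), (w0,w2,w8), (w0,w3,w0), (w0,w3,w8), (w1,w3,w0), (w1,w3,w8), (w2,w0,w3), (w2,w5,w4), (w2,w5,w6), (w2,w8,w7), (w3,w0,w2), … and 24 more.
Total: 36.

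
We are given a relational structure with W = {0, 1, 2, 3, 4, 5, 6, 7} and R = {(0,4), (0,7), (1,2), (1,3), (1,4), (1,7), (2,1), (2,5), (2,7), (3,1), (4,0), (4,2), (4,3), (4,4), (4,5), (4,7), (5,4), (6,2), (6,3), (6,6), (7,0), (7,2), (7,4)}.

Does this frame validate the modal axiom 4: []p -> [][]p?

No

By correspondence theory, 4 is valid on a frame iff R is transitive.
Transitive: no — 0 R 4 and 4 R 2, but not 0 R 2.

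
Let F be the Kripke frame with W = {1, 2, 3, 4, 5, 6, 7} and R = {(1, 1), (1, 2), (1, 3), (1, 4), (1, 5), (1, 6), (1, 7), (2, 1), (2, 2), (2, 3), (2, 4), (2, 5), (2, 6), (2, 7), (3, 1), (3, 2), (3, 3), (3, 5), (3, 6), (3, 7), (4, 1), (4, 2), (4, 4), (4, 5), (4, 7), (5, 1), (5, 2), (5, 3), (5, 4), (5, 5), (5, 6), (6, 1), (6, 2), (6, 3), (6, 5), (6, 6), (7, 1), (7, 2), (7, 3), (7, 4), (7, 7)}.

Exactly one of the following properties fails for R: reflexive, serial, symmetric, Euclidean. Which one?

Euclidean

Reflexive: yes — every world is R-related to itself.
Serial: yes — every world has a successor (e.g. 1 R 1).
Symmetric: yes — every pair in R has its reverse in R.
Euclidean: no — 1 R 3 and 1 R 4, but not 3 R 4.
Only Euclidean fails.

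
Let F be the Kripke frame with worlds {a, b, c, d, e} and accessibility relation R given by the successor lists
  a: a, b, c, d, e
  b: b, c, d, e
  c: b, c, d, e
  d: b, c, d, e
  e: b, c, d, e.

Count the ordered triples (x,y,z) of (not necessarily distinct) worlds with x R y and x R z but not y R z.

Enumerating: (a,b,a), (a,c,a), (a,d,a), (a,e,a).

4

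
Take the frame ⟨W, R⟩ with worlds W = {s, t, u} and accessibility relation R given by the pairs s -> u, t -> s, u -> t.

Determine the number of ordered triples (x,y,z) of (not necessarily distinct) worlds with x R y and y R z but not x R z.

Enumerating: (s,u,t), (t,s,u), (u,t,s).

3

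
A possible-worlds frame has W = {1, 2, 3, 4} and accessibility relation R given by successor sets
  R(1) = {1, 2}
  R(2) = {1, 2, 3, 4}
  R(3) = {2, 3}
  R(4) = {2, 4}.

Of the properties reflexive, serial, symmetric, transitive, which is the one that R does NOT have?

transitive

Reflexive: yes — every world is R-related to itself.
Serial: yes — every world has a successor (e.g. 1 R 1).
Symmetric: yes — every pair in R has its reverse in R.
Transitive: no — 1 R 2 and 2 R 3, but not 1 R 3.
Only transitive fails.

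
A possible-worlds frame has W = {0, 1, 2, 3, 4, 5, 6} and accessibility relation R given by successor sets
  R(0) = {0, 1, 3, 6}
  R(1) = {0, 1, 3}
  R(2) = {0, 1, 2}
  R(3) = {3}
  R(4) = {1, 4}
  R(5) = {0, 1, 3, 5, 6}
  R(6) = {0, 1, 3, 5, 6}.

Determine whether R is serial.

Serial: yes — every world has a successor (e.g. 0 R 0).

Yes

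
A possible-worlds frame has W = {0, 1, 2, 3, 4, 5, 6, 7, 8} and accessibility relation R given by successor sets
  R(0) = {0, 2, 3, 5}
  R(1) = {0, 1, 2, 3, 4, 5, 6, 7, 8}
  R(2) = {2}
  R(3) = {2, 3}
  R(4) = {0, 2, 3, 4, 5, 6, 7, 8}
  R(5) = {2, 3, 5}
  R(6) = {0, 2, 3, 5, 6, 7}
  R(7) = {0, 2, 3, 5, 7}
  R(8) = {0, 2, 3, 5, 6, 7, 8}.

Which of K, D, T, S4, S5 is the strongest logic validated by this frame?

Serial (axiom D): yes — every world has a successor (e.g. 0 R 0).
Reflexive (axiom T): yes — every world is R-related to itself.
Transitive (axiom 4): yes — every two-step R-path is closed by a direct edge.
Euclidean (axiom 5): no — 0 R 2 and 0 R 3, but not 2 R 3.
So F validates K, D, T, S4; S5 would additionally require R to be Euclidean. The strongest is S4.

S4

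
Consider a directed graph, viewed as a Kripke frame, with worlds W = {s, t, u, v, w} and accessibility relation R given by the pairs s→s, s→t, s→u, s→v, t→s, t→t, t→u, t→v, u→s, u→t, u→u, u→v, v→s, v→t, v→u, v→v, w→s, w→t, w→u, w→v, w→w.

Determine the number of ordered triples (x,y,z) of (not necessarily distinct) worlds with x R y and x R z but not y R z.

4

Enumerating: (w,s,w), (w,t,w), (w,u,w), (w,v,w).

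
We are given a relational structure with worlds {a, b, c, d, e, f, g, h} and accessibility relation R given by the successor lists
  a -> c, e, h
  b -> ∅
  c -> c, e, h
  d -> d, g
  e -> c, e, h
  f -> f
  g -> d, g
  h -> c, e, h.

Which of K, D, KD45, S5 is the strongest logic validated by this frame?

Serial (axiom D): no — b has no R-successor.
Euclidean (axiom 5): yes — any two successors of a common world are R-related.
Transitive (axiom 4): yes — every two-step R-path is closed by a direct edge.
Reflexive (axiom T): no — a is not related to itself.
So F validates K; D would additionally require R to be serial. The strongest is K.

K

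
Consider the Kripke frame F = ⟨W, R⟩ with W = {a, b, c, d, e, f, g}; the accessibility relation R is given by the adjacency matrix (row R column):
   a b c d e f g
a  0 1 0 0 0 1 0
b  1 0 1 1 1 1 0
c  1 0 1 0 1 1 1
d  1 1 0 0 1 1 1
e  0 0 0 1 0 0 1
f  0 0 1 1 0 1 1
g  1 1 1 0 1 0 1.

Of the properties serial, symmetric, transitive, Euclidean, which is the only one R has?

serial

Serial: yes — every world has a successor (e.g. a R b).
Symmetric: no — a R f but not f R a.
Transitive: no — a R b and b R c, but not a R c.
Euclidean: no — a R f and a R b, but not f R b.
Only serial holds.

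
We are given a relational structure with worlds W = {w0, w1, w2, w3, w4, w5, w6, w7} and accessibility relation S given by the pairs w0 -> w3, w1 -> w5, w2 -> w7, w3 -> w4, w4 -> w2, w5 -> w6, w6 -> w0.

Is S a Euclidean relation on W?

No

Euclidean: no — w0 S w3 and w0 S w3, but not w3 S w3.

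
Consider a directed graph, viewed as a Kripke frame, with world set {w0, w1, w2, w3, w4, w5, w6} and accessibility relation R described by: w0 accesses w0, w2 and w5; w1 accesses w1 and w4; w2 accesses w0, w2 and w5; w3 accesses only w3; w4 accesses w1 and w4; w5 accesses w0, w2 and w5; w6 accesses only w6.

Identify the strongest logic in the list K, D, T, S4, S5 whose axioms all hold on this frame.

S5

Serial (axiom D): yes — every world has a successor (e.g. w0 R w0).
Reflexive (axiom T): yes — every world is R-related to itself.
Transitive (axiom 4): yes — every two-step R-path is closed by a direct edge.
Euclidean (axiom 5): yes — any two successors of a common world are R-related.
So F validates K, D, T, S4, S5. The strongest is S5.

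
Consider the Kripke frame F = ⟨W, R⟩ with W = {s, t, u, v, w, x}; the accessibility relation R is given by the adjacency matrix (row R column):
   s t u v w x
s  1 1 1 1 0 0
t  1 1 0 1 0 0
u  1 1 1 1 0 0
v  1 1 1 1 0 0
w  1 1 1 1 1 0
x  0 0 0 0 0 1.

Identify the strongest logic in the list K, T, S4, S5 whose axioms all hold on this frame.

Reflexive (axiom T): yes — every world is R-related to itself.
Transitive (axiom 4): no — t R s and s R u, but not t R u.
Euclidean (axiom 5): no — s R t and s R u, but not t R u.
So F validates K, T; S4 would additionally require R to be transitive. The strongest is T.

T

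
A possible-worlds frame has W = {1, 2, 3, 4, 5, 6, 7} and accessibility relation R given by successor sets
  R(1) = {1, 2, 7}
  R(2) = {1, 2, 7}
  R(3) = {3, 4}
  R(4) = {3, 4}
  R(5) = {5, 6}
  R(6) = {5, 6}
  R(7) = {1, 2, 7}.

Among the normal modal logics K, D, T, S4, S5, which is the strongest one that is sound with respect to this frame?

S5

Serial (axiom D): yes — every world has a successor (e.g. 1 R 1).
Reflexive (axiom T): yes — every world is R-related to itself.
Transitive (axiom 4): yes — every two-step R-path is closed by a direct edge.
Euclidean (axiom 5): yes — any two successors of a common world are R-related.
So F validates K, D, T, S4, S5. The strongest is S5.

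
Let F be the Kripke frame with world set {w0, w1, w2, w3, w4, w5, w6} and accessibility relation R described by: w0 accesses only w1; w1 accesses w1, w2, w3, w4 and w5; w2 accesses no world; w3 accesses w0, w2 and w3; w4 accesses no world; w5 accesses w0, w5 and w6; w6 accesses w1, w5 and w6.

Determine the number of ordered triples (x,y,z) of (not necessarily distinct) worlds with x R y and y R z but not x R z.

Enumerating: (w0,w1,w2), (w0,w1,w3), (w0,w1,w4), (w0,w1,w5), (w1,w3,w0), (w1,w5,w0), (w1,w5,w6), (w3,w0,w1), (w5,w0,w1), (w5,w6,w1), (w6,w1,w2), (w6,w1,w3), (w6,w1,w4), (w6,w5,w0).

14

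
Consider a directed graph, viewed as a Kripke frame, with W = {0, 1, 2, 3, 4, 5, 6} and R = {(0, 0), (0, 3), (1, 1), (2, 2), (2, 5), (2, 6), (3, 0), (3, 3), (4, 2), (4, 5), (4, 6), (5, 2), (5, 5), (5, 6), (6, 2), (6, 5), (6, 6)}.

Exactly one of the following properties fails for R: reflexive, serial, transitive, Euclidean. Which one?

reflexive

Reflexive: no — 4 is not related to itself.
Serial: yes — every world has a successor (e.g. 0 R 0).
Transitive: yes — every two-step R-path is closed by a direct edge.
Euclidean: yes — any two successors of a common world are R-related.
Only reflexive fails.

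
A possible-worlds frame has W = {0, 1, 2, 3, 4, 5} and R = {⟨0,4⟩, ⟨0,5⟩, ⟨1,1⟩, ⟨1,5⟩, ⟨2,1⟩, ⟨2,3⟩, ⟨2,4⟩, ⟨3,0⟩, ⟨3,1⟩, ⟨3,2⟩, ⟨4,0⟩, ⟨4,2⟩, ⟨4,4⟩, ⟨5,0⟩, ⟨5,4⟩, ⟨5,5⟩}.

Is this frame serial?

Yes

Serial: yes — every world has a successor (e.g. 0 R 4).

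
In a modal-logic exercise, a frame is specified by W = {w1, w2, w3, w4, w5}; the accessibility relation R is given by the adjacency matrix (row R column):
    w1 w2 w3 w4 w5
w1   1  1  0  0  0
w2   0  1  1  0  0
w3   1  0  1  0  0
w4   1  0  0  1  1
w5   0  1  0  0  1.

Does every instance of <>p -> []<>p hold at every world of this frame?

No

The schema 5 characterises exactly the Euclidean frames.
Euclidean: no — w4 R w1 and w4 R w5, but not w1 R w5.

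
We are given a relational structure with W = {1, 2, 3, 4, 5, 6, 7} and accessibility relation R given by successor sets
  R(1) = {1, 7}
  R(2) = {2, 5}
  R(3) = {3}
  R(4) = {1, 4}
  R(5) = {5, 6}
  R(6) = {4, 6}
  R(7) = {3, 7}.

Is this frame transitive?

Transitive: no — 1 R 7 and 7 R 3, but not 1 R 3.

No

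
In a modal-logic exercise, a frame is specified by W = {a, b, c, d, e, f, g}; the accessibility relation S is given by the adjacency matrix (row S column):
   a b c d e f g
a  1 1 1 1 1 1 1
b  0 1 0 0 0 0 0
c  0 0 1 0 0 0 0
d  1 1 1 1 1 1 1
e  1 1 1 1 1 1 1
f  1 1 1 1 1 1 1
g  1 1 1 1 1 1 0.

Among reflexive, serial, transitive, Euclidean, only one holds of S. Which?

Reflexive: no — g is not related to itself.
Serial: yes — every world has a successor (e.g. a S a).
Transitive: no — g S a and a S g, but not g S g.
Euclidean: no — a S b and a S c, but not b S c.
Only serial holds.

serial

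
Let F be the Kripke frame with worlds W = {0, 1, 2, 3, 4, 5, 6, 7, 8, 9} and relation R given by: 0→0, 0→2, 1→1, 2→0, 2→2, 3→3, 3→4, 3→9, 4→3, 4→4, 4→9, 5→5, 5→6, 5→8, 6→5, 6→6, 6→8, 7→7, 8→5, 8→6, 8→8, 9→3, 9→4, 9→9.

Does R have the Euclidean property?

Euclidean: yes — any two successors of a common world are R-related.

Yes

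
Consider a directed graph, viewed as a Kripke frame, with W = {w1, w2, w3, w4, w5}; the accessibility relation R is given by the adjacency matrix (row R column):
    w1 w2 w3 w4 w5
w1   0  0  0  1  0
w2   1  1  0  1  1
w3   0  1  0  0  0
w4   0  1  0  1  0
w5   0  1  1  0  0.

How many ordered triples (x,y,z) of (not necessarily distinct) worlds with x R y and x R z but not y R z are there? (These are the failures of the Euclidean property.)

10

Enumerating: (w2,w1,w1), (w2,w1,w2), (w2,w1,w5), (w2,w4,w1), (w2,w4,w5), (w2,w5,w1), (w2,w5,w4), (w2,w5,w5), (w5,w2,w3), (w5,w3,w3).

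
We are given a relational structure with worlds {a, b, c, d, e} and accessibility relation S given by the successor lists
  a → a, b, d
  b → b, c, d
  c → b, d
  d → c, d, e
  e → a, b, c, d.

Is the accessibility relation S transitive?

No

Transitive: no — a S b and b S c, but not a S c.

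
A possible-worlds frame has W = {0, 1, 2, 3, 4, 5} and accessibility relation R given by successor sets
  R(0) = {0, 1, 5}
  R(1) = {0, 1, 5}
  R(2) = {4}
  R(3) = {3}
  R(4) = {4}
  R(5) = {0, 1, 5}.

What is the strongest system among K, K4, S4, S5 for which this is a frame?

K4

Transitive (axiom 4): yes — every two-step R-path is closed by a direct edge.
Reflexive (axiom T): no — 2 is not related to itself.
Euclidean (axiom 5): yes — any two successors of a common world are R-related.
So F validates K, K4; S4 would additionally require R to be reflexive. The strongest is K4.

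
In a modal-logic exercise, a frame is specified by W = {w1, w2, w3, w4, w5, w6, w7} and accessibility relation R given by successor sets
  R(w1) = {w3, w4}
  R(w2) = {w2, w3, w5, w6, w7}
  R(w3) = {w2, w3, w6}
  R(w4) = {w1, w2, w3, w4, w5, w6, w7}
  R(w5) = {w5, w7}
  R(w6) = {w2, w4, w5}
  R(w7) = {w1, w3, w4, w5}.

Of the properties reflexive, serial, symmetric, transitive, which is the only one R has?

Reflexive: no — w1 is not related to itself.
Serial: yes — every world has a successor (e.g. w1 R w3).
Symmetric: no — w1 R w3 but not w3 R w1.
Transitive: no — w1 R w3 and w3 R w2, but not w1 R w2.
Only serial holds.

serial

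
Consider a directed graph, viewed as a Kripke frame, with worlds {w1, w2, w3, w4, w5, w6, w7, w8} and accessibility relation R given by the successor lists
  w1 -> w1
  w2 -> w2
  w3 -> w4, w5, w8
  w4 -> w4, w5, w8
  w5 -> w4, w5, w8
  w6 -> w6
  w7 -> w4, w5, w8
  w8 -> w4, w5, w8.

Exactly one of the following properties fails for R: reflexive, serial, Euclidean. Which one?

Reflexive: no — w3 is not related to itself.
Serial: yes — every world has a successor (e.g. w1 R w1).
Euclidean: yes — any two successors of a common world are R-related.
Only reflexive fails.

reflexive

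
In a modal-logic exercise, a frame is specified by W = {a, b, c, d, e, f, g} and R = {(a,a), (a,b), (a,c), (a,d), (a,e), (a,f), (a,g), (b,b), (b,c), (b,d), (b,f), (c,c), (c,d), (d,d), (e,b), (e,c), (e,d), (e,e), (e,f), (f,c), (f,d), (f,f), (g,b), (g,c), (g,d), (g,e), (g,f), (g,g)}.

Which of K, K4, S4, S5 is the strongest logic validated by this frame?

S4

Transitive (axiom 4): yes — every two-step R-path is closed by a direct edge.
Reflexive (axiom T): yes — every world is R-related to itself.
Euclidean (axiom 5): no — a R b and a R e, but not b R e.
So F validates K, K4, S4; S5 would additionally require R to be Euclidean. The strongest is S4.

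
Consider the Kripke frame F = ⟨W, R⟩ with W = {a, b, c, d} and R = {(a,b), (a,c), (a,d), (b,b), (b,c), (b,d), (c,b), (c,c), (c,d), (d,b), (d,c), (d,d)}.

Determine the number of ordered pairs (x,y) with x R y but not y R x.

Enumerating: (a,b), (a,c), (a,d).

3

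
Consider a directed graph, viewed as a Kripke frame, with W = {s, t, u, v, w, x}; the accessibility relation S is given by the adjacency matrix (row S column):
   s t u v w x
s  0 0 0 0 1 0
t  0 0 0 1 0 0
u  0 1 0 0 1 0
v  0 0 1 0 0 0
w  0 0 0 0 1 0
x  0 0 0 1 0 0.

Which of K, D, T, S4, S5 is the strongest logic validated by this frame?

Serial (axiom D): yes — every world has a successor (e.g. s S w).
Reflexive (axiom T): no — s is not related to itself.
Transitive (axiom 4): no — t S v and v S u, but not t S u.
Euclidean (axiom 5): no — u S t and u S w, but not t S w.
So F validates K, D; T would additionally require S to be reflexive. The strongest is D.

D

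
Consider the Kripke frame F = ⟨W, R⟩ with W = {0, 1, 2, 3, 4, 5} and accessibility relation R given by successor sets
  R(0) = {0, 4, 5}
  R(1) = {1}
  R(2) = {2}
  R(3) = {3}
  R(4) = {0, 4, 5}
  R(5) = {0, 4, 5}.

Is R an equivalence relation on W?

Yes

Reflexive: yes — every world is R-related to itself.
Symmetric: yes — every pair in R has its reverse in R.
Transitive: yes — every two-step R-path is closed by a direct edge.
So R is an equivalence relation.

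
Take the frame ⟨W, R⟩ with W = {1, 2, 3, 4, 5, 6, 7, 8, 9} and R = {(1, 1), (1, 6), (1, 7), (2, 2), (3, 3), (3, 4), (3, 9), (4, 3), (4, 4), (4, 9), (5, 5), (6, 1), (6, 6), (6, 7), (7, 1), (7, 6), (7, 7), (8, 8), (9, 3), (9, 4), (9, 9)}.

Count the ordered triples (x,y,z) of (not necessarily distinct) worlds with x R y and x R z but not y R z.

0

R is Euclidean; there are no such tuples.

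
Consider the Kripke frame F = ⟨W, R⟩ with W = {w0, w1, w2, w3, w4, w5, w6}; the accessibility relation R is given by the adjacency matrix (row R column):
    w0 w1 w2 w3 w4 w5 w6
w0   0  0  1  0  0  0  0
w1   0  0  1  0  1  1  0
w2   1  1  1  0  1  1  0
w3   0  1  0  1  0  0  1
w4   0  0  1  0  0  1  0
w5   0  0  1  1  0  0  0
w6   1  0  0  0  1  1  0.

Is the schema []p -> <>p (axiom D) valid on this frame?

Axiom D corresponds to the accessibility relation being serial.
Serial: yes — every world has a successor (e.g. w0 R w2).

Yes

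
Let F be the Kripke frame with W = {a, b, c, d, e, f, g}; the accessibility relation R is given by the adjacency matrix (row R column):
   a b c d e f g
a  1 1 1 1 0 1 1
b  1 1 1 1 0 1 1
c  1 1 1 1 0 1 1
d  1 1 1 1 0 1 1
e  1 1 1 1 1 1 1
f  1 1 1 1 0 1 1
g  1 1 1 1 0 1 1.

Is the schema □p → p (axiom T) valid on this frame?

Yes

The schema T characterises exactly the reflexive frames.
Reflexive: yes — every world is R-related to itself.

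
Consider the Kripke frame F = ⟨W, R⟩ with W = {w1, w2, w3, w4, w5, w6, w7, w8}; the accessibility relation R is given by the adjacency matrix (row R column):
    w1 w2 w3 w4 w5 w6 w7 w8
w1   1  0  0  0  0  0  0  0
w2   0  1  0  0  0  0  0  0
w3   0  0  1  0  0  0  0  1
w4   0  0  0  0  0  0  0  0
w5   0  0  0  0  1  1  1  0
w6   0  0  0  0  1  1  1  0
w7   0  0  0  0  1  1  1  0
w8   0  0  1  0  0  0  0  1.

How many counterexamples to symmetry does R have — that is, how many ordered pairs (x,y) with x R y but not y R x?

0

R is symmetric; there are no such tuples.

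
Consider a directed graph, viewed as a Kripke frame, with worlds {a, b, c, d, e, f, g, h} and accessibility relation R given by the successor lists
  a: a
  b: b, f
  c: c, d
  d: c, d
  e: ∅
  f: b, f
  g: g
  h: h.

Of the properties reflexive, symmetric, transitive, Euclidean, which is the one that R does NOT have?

Reflexive: no — e is not related to itself.
Symmetric: yes — every pair in R has its reverse in R.
Transitive: yes — every two-step R-path is closed by a direct edge.
Euclidean: yes — any two successors of a common world are R-related.
Only reflexive fails.

reflexive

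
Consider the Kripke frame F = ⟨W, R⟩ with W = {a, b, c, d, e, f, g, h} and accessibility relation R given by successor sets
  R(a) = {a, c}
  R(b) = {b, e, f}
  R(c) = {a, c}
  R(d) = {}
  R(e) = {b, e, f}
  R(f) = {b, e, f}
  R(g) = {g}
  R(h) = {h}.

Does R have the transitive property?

Yes

Transitive: yes — every two-step R-path is closed by a direct edge.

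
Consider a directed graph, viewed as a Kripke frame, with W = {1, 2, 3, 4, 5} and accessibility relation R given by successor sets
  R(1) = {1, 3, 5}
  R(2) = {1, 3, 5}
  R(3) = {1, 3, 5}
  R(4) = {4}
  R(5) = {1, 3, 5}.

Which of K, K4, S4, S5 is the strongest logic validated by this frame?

Transitive (axiom 4): yes — every two-step R-path is closed by a direct edge.
Reflexive (axiom T): no — 2 is not related to itself.
Euclidean (axiom 5): yes — any two successors of a common world are R-related.
So F validates K, K4; S4 would additionally require R to be reflexive. The strongest is K4.

K4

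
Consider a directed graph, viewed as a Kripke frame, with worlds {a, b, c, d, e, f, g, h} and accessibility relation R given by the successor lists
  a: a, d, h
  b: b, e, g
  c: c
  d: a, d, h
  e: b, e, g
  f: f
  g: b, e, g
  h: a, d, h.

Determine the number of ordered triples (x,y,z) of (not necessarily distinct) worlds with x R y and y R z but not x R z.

R is transitive; there are no such tuples.

0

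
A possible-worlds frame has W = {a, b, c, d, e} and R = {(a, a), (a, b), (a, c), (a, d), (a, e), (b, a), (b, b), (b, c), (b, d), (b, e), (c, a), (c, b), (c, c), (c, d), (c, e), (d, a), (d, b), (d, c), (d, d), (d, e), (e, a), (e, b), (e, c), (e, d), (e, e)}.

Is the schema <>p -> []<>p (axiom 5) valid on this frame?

Axiom 5 corresponds to the accessibility relation being Euclidean.
Euclidean: yes — any two successors of a common world are R-related.

Yes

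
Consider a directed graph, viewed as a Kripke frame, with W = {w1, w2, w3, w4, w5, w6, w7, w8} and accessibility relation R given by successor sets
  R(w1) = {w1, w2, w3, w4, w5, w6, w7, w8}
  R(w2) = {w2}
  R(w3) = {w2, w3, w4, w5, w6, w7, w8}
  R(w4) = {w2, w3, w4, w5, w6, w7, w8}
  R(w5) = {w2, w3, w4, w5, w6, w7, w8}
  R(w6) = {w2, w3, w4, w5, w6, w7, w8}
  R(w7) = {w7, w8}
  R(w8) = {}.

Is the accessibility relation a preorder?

Reflexive: no — w8 is not related to itself.
Transitive: yes — every two-step R-path is closed by a direct edge.
So R is not a preorder.

No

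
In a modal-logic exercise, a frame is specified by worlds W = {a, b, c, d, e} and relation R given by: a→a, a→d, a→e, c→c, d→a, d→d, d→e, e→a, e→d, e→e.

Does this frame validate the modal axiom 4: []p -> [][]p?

Yes

The schema 4 characterises exactly the transitive frames.
Transitive: yes — every two-step R-path is closed by a direct edge.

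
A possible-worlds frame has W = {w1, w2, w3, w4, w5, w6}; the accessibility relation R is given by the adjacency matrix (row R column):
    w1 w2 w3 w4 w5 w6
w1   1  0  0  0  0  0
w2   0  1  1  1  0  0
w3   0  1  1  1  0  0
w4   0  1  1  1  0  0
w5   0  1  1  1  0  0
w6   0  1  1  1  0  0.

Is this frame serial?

Yes

Serial: yes — every world has a successor (e.g. w1 R w1).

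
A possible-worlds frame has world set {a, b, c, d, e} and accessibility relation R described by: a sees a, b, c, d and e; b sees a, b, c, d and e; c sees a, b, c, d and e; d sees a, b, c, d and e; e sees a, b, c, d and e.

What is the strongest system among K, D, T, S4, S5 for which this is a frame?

Serial (axiom D): yes — every world has a successor (e.g. a R a).
Reflexive (axiom T): yes — every world is R-related to itself.
Transitive (axiom 4): yes — every two-step R-path is closed by a direct edge.
Euclidean (axiom 5): yes — any two successors of a common world are R-related.
So F validates K, D, T, S4, S5. The strongest is S5.

S5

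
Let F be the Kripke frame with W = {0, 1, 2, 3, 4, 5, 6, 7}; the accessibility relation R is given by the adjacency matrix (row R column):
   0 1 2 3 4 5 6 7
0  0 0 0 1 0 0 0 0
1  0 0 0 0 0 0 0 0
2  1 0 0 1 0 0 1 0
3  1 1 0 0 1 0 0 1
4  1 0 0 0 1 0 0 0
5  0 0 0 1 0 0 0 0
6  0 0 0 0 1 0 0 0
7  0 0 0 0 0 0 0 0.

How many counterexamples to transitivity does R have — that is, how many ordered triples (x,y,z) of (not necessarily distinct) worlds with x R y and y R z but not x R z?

Enumerating: (0,3,0), (0,3,1), (0,3,4), (0,3,7), (2,3,1), (2,3,4), (2,3,7), (2,6,4), (3,0,3), (4,0,3), (5,3,0), (5,3,1), (5,3,4), (5,3,7), (6,4,0).

15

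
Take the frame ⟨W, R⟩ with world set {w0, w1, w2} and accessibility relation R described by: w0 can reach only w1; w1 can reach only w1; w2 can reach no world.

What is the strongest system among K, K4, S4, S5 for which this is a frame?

Transitive (axiom 4): yes — every two-step R-path is closed by a direct edge.
Reflexive (axiom T): no — w0 is not related to itself.
Euclidean (axiom 5): yes — any two successors of a common world are R-related.
So F validates K, K4; S4 would additionally require R to be reflexive. The strongest is K4.

K4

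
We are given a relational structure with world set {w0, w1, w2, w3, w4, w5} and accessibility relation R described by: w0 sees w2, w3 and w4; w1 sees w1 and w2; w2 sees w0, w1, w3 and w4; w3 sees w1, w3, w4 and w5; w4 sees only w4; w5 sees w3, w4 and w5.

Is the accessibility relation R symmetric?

Symmetric: no — w0 R w3 but not w3 R w0.

No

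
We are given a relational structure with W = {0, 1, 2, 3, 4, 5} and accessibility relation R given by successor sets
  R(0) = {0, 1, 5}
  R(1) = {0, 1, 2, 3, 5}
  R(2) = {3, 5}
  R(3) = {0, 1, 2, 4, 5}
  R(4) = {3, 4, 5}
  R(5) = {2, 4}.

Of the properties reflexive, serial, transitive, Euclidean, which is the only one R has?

Reflexive: no — 2 is not related to itself.
Serial: yes — every world has a successor (e.g. 0 R 0).
Transitive: no — 0 R 1 and 1 R 2, but not 0 R 2.
Euclidean: no — 0 R 5 and 0 R 1, but not 5 R 1.
Only serial holds.

serial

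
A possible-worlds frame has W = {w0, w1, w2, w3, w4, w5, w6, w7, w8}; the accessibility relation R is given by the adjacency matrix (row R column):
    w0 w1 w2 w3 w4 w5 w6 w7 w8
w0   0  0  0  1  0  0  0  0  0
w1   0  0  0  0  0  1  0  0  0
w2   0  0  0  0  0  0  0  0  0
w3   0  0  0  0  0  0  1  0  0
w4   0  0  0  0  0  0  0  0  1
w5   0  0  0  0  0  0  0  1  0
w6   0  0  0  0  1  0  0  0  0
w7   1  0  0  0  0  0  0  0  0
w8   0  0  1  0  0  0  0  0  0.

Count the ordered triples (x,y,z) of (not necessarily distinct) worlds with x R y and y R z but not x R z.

7

Enumerating: (w0,w3,w6), (w1,w5,w7), (w3,w6,w4), (w4,w8,w2), (w5,w7,w0), (w6,w4,w8), (w7,w0,w3).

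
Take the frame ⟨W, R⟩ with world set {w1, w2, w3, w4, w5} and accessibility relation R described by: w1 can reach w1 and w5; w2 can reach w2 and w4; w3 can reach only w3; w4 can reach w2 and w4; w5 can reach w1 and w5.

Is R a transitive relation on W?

Transitive: yes — every two-step R-path is closed by a direct edge.

Yes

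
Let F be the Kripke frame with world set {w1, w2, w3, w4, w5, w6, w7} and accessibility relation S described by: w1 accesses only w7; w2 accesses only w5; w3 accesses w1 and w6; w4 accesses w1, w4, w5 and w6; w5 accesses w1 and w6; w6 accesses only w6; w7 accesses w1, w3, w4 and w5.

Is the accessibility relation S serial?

Serial: yes — every world has a successor (e.g. w1 S w7).

Yes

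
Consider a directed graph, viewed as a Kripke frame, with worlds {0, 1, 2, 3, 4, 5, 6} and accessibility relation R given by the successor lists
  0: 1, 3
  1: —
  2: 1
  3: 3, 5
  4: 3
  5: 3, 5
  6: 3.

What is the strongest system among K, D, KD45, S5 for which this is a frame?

K

Serial (axiom D): no — 1 has no R-successor.
Euclidean (axiom 5): no — 0 R 1 and 0 R 3, but not 1 R 3.
Transitive (axiom 4): no — 0 R 3 and 3 R 5, but not 0 R 5.
Reflexive (axiom T): no — 0 is not related to itself.
So F validates K; D would additionally require R to be serial. The strongest is K.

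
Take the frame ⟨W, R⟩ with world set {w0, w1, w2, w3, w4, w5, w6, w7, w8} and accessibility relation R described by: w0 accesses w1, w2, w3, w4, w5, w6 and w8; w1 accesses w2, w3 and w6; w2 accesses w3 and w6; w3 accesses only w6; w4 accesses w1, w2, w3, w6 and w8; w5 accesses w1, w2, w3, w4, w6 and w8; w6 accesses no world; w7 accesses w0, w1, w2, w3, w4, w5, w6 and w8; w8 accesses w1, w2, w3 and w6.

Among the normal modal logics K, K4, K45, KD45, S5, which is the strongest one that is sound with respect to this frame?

K4

Transitive (axiom 4): yes — every two-step R-path is closed by a direct edge.
Euclidean (axiom 5): no — w0 R w1 and w0 R w4, but not w1 R w4.
Serial (axiom D): no — w6 has no R-successor.
Reflexive (axiom T): no — w0 is not related to itself.
So F validates K, K4; K45 would additionally require R to be Euclidean. The strongest is K4.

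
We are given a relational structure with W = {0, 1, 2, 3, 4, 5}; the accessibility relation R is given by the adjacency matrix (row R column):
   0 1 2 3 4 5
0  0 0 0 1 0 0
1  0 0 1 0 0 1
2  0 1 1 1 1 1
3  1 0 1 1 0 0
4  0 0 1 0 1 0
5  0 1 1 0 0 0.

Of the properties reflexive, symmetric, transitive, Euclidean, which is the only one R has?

symmetric

Reflexive: no — 0 is not related to itself.
Symmetric: yes — every pair in R has its reverse in R.
Transitive: no — 0 R 3 and 3 R 2, but not 0 R 2.
Euclidean: no — 2 R 1 and 2 R 3, but not 1 R 3.
Only symmetric holds.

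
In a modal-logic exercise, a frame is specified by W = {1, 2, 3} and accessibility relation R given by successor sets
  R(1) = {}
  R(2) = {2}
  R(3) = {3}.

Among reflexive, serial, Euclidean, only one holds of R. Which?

Reflexive: no — 1 is not related to itself.
Serial: no — 1 has no R-successor.
Euclidean: yes — any two successors of a common world are R-related.
Only Euclidean holds.

Euclidean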